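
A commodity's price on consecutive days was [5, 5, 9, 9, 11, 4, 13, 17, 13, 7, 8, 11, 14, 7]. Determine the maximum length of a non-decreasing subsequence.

8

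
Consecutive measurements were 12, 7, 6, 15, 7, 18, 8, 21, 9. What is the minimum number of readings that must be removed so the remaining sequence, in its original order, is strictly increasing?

5

Fewest deletions = n − (longest strictly increasing subsequence).
Patience tails:
12 → extends → [12]
7 → replaces 12 → [7]
6 → replaces 7 → [6]
15 → extends → [6, 15]
7 → replaces 15 → [6, 7]
18 → extends → [6, 7, 18]
8 → replaces 18 → [6, 7, 8]
21 → extends → [6, 7, 8, 21]
9 → replaces 21 → [6, 7, 8, 9]
Longest strictly increasing subsequence has length 4, so deletions = 9 − 4 = 5.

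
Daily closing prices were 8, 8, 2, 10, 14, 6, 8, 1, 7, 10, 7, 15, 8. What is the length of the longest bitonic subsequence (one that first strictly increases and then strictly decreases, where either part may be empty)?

6

inc[i] = longest strictly increasing subsequence ending at i; dec[i] = longest strictly decreasing subsequence starting at i:
i:      1  2  3  4  5  6  7  8  9 10 11 12 13
a[i]:   8  8  2 10 14  6  8  1  7 10  7 15  8
inc:    1  1  1  2  3  2  3  1  3  4  3  5  4
dec:    3  3  2  3  3  2  2  1  1  2  1  2  1
Best peak at i=12 (value 15): inc=5, dec=2, length 5+2−1 = 6.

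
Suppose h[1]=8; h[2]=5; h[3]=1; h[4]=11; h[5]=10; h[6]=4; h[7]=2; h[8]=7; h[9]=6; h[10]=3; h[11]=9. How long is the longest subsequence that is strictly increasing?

Let dp[i] be the length of the longest such subsequence ending at index i:
i:      1  2  3  4  5  6  7  8  9 10 11
h[i]:   8  5  1 11 10  4  2  7  6  3  9
dp:     1  1  1  2  2  2  2  3  3  3  4
Maximum dp value is 4.

4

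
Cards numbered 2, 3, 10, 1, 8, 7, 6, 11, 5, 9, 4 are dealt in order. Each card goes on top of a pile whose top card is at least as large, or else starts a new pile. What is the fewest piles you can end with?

4

Place each on the leftmost legal pile:
2 → new pile 1 (tops now [2])
3 → new pile 2 (tops now [2, 3])
10 → new pile 3 (tops now [2, 3, 10])
1 → pile 1 (tops now [1, 3, 10])
8 → pile 3 (tops now [1, 3, 8])
7 → pile 3 (tops now [1, 3, 7])
6 → pile 3 (tops now [1, 3, 6])
11 → new pile 4 (tops now [1, 3, 6, 11])
5 → pile 3 (tops now [1, 3, 5, 11])
9 → pile 4 (tops now [1, 3, 5, 9])
4 → pile 3 (tops now [1, 3, 4, 9])
Four piles.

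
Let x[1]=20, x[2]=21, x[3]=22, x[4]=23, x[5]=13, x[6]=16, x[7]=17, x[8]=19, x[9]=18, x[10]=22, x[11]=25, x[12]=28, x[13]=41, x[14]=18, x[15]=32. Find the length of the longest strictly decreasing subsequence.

Let dp[i] be the longest strictly decreasing subsequence ending at i:
i:      1  2  3  4  5  6  7  8  9 10 11 12 13 14 15
x[i]:  20 21 22 23 13 16 17 19 18 22 25 28 41 18 32
dp:     1  1  1  1  2  2  2  2  3  2  1  1  1  3  2
Maximum is 3.

3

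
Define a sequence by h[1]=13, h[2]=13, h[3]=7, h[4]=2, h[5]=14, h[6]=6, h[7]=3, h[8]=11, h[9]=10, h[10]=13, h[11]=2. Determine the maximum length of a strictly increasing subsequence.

4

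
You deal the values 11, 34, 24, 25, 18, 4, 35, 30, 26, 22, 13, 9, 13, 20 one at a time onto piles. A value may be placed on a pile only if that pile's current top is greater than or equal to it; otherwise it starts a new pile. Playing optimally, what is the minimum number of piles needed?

4

Place each on the leftmost legal pile:
11 → new pile 1 (tops now [11])
34 → new pile 2 (tops now [11, 34])
24 → pile 2 (tops now [11, 24])
25 → new pile 3 (tops now [11, 24, 25])
18 → pile 2 (tops now [11, 18, 25])
4 → pile 1 (tops now [4, 18, 25])
35 → new pile 4 (tops now [4, 18, 25, 35])
30 → pile 4 (tops now [4, 18, 25, 30])
26 → pile 4 (tops now [4, 18, 25, 26])
22 → pile 3 (tops now [4, 18, 22, 26])
13 → pile 2 (tops now [4, 13, 22, 26])
9 → pile 2 (tops now [4, 9, 22, 26])
13 → pile 3 (tops now [4, 9, 13, 26])
20 → pile 4 (tops now [4, 9, 13, 20])
Four piles.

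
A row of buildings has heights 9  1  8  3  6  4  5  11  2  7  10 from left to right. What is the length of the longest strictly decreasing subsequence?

5

Negate each value so 'decreasing' becomes 'increasing', then run patience tails on the negated sequence:
-9 → extends → [-9]
-1 → extends → [-9, -1]
-8 → replaces -1 → [-9, -8]
-3 → extends → [-9, -8, -3]
-6 → replaces -3 → [-9, -8, -6]
-4 → extends → [-9, -8, -6, -4]
-5 → replaces -4 → [-9, -8, -6, -5]
-11 → replaces -9 → [-11, -8, -6, -5]
-2 → extends → [-11, -8, -6, -5, -2]
-7 → replaces -6 → [-11, -8, -7, -5, -2]
-10 → replaces -8 → [-11, -10, -7, -5, -2]
Five tails, so the longest strictly decreasing subsequence of the original has length 5.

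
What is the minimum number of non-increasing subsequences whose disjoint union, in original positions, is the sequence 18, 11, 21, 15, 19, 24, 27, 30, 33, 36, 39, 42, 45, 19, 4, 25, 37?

11

Place each on the leftmost legal pile:
18 → new pile 1 (tops now [18])
11 → pile 1 (tops now [11])
21 → new pile 2 (tops now [11, 21])
15 → pile 2 (tops now [11, 15])
19 → new pile 3 (tops now [11, 15, 19])
24 → new pile 4 (tops now [11, 15, 19, 24])
27 → new pile 5 (tops now [11, 15, 19, 24, 27])
30 → new pile 6 (tops now [11, 15, 19, 24, 27, 30])
33 → new pile 7 (tops now [11, 15, 19, 24, 27, 30, 33])
36 → new pile 8 (tops now [11, 15, 19, 24, 27, 30, 33, 36])
39 → new pile 9 (tops now [11, 15, 19, 24, 27, 30, 33, 36, 39])
42 → new pile 10 (tops now [11, 15, 19, 24, 27, 30, 33, 36, 39, 42])
45 → new pile 11 (tops now [11, 15, 19, 24, 27, 30, 33, 36, 39, 42, 45])
19 → pile 3 (tops now [11, 15, 19, 24, 27, 30, 33, 36, 39, 42, 45])
4 → pile 1 (tops now [4, 15, 19, 24, 27, 30, 33, 36, 39, 42, 45])
25 → pile 5 (tops now [4, 15, 19, 24, 25, 30, 33, 36, 39, 42, 45])
37 → pile 9 (tops now [4, 15, 19, 24, 25, 30, 33, 36, 37, 42, 45])
Eleven piles.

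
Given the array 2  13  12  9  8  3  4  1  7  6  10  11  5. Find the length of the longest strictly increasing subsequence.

6

Let dp[i] be the length of the longest such subsequence ending at index i:
i:      1  2  3  4  5  6  7  8  9 10 11 12 13
a[i]:   2 13 12  9  8  3  4  1  7  6 10 11  5
dp:     1  2  2  2  2  2  3  1  4  4  5  6  4
Maximum dp value is 6.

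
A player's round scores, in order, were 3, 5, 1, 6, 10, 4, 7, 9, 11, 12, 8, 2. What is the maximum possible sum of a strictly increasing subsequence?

53

Let S[i] be the best sum of a strictly increasing subsequence ending at i:
i:      1  2  3  4  5  6  7  8  9 10 11 12
a[i]:   3  5  1  6 10  4  7  9 11 12  8  2
S:      3  8  1 14 24  7 21 30 41 53 29  3
Maximum is 53 (e.g. 3 + 5 + 6 + 7 + 9 + 11 + 12).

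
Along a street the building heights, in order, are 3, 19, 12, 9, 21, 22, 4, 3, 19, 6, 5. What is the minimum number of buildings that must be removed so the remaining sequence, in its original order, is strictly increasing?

Fewest deletions = n − (longest strictly increasing subsequence).
Patience tails:
3 → extends → [3]
19 → extends → [3, 19]
12 → replaces 19 → [3, 12]
9 → replaces 12 → [3, 9]
21 → extends → [3, 9, 21]
22 → extends → [3, 9, 21, 22]
4 → replaces 9 → [3, 4, 21, 22]
3 → already a tail → [3, 4, 21, 22]
19 → replaces 21 → [3, 4, 19, 22]
6 → replaces 19 → [3, 4, 6, 22]
5 → replaces 6 → [3, 4, 5, 22]
Longest strictly increasing subsequence has length 4, so deletions = 11 − 4 = 7.

7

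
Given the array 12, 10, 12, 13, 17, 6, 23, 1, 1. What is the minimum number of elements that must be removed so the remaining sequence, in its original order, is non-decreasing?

Fewest deletions = n − (longest non-decreasing subsequence).
Patience tails:
12 → extends → [12]
10 → replaces 12 → [10]
12 → extends → [10, 12]
13 → extends → [10, 12, 13]
17 → extends → [10, 12, 13, 17]
6 → replaces 10 → [6, 12, 13, 17]
23 → extends → [6, 12, 13, 17, 23]
1 → replaces 6 → [1, 12, 13, 17, 23]
1 → replaces 12 → [1, 1, 13, 17, 23]
Longest non-decreasing subsequence has length 5, so deletions = 9 − 5 = 4.

4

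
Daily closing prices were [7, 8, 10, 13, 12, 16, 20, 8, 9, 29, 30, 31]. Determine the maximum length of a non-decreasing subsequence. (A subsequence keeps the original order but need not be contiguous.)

Let dp[i] be the length of the longest such subsequence ending at index i:
i:      1  2  3  4  5  6  7  8  9 10 11 12
a[i]:   7  8 10 13 12 16 20  8  9 29 30 31
dp:     1  2  3  4  4  5  6  3  4  7  8  9
Maximum dp value is 9.

9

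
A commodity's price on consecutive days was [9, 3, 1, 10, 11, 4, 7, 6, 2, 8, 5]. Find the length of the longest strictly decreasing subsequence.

Negate each value so 'decreasing' becomes 'increasing', then run patience tails on the negated sequence:
-9 → extends → [-9]
-3 → extends → [-9, -3]
-1 → extends → [-9, -3, -1]
-10 → replaces -9 → [-10, -3, -1]
-11 → replaces -10 → [-11, -3, -1]
-4 → replaces -3 → [-11, -4, -1]
-7 → replaces -4 → [-11, -7, -1]
-6 → replaces -1 → [-11, -7, -6]
-2 → extends → [-11, -7, -6, -2]
-8 → replaces -7 → [-11, -8, -6, -2]
-5 → replaces -2 → [-11, -8, -6, -5]
Four tails, so the longest strictly decreasing subsequence of the original has length 4.

4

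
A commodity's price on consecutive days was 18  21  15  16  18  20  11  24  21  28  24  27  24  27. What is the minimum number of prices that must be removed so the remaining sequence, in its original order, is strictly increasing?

7

Fewest deletions = n − (longest strictly increasing subsequence).
Patience tails:
18 → extends → [18]
21 → extends → [18, 21]
15 → replaces 18 → [15, 21]
16 → replaces 21 → [15, 16]
18 → extends → [15, 16, 18]
20 → extends → [15, 16, 18, 20]
11 → replaces 15 → [11, 16, 18, 20]
24 → extends → [11, 16, 18, 20, 24]
21 → replaces 24 → [11, 16, 18, 20, 21]
28 → extends → [11, 16, 18, 20, 21, 28]
24 → replaces 28 → [11, 16, 18, 20, 21, 24]
27 → extends → [11, 16, 18, 20, 21, 24, 27]
24 → already a tail → [11, 16, 18, 20, 21, 24, 27]
27 → already a tail → [11, 16, 18, 20, 21, 24, 27]
Longest strictly increasing subsequence has length 7, so deletions = 14 − 7 = 7.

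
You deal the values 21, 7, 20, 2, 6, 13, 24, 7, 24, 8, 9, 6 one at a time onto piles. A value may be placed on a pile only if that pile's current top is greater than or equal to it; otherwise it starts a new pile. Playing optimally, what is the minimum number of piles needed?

Place each on the leftmost legal pile:
21 → new pile 1 (tops now [21])
7 → pile 1 (tops now [7])
20 → new pile 2 (tops now [7, 20])
2 → pile 1 (tops now [2, 20])
6 → pile 2 (tops now [2, 6])
13 → new pile 3 (tops now [2, 6, 13])
24 → new pile 4 (tops now [2, 6, 13, 24])
7 → pile 3 (tops now [2, 6, 7, 24])
24 → pile 4 (tops now [2, 6, 7, 24])
8 → pile 4 (tops now [2, 6, 7, 8])
9 → new pile 5 (tops now [2, 6, 7, 8, 9])
6 → pile 2 (tops now [2, 6, 7, 8, 9])
Five piles.

5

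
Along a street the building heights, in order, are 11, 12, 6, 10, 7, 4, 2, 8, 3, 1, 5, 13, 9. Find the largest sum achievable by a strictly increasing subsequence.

36

Let S[i] be the best sum of a strictly increasing subsequence ending at i:
i:      1  2  3  4  5  6  7  8  9 10 11 12 13
a[i]:  11 12  6 10  7  4  2  8  3  1  5 13  9
S:     11 23  6 16 13  4  2 21  5  1 10 36 30
Maximum is 36 (e.g. 11 + 12 + 13).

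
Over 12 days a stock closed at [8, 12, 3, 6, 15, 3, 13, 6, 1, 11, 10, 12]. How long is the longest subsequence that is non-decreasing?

Track the smallest tail for each achievable length (allowing ties):
8 → extends → [8]
12 → extends → [8, 12]
3 → replaces 8 → [3, 12]
6 → replaces 12 → [3, 6]
15 → extends → [3, 6, 15]
3 → replaces 6 → [3, 3, 15]
13 → replaces 15 → [3, 3, 13]
6 → replaces 13 → [3, 3, 6]
1 → replaces 3 → [1, 3, 6]
11 → extends → [1, 3, 6, 11]
10 → replaces 11 → [1, 3, 6, 10]
12 → extends → [1, 3, 6, 10, 12]
Five tails, so the longest non-decreasing subsequence has length 5 (e.g. 3, 6, 6, 11, 12).

5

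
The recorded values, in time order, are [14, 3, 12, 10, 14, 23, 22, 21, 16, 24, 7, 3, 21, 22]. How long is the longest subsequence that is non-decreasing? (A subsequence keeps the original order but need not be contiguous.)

Track the smallest tail for each achievable length (allowing ties):
14 → extends → [14]
3 → replaces 14 → [3]
12 → extends → [3, 12]
10 → replaces 12 → [3, 10]
14 → extends → [3, 10, 14]
23 → extends → [3, 10, 14, 23]
22 → replaces 23 → [3, 10, 14, 22]
21 → replaces 22 → [3, 10, 14, 21]
16 → replaces 21 → [3, 10, 14, 16]
24 → extends → [3, 10, 14, 16, 24]
7 → replaces 10 → [3, 7, 14, 16, 24]
3 → replaces 7 → [3, 3, 14, 16, 24]
21 → replaces 24 → [3, 3, 14, 16, 21]
22 → extends → [3, 3, 14, 16, 21, 22]
Six tails, so the longest non-decreasing subsequence has length 6 (e.g. 3, 12, 14, 21, 21, 22).

6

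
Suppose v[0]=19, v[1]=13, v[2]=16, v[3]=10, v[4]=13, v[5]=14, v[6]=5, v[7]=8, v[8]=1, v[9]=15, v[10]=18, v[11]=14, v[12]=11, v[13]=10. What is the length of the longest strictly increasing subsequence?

5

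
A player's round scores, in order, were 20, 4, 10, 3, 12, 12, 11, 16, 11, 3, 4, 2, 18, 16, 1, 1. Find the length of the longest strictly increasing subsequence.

5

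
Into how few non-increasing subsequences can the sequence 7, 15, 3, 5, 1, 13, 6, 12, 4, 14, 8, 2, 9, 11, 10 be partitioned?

6

Place each on the leftmost legal pile:
7 → new pile 1 (tops now [7])
15 → new pile 2 (tops now [7, 15])
3 → pile 1 (tops now [3, 15])
5 → pile 2 (tops now [3, 5])
1 → pile 1 (tops now [1, 5])
13 → new pile 3 (tops now [1, 5, 13])
6 → pile 3 (tops now [1, 5, 6])
12 → new pile 4 (tops now [1, 5, 6, 12])
4 → pile 2 (tops now [1, 4, 6, 12])
14 → new pile 5 (tops now [1, 4, 6, 12, 14])
8 → pile 4 (tops now [1, 4, 6, 8, 14])
2 → pile 2 (tops now [1, 2, 6, 8, 14])
9 → pile 5 (tops now [1, 2, 6, 8, 9])
11 → new pile 6 (tops now [1, 2, 6, 8, 9, 11])
10 → pile 6 (tops now [1, 2, 6, 8, 9, 10])
Six piles.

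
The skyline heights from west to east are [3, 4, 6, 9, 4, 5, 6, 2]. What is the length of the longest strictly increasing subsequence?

4

Let dp[i] be the length of the longest such subsequence ending at index i:
i:     1 2 3 4 5 6 7 8
a[i]:  3 4 6 9 4 5 6 2
dp:    1 2 3 4 2 3 4 1
Maximum dp value is 4.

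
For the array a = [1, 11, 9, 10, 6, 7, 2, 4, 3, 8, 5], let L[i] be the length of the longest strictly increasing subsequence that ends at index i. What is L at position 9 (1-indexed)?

3

dp[i] = 1 + max{dp[j] : j<i, a[j]<a[i]} (or 1 if no such j):
i:      1  2  3  4  5  6  7  8  9 10 11
a[i]:   1 11  9 10  6  7  2  4  3  8  5
dp:     1  2  2  3  2  3  2  3  3  4  4
At index 9 the value is 3.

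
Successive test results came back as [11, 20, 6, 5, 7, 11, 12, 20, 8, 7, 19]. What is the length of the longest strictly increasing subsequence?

Track the smallest tail for each achievable length (strict):
11 → extends → [11]
20 → extends → [11, 20]
6 → replaces 11 → [6, 20]
5 → replaces 6 → [5, 20]
7 → replaces 20 → [5, 7]
11 → extends → [5, 7, 11]
12 → extends → [5, 7, 11, 12]
20 → extends → [5, 7, 11, 12, 20]
8 → replaces 11 → [5, 7, 8, 12, 20]
7 → already a tail → [5, 7, 8, 12, 20]
19 → replaces 20 → [5, 7, 8, 12, 19]
Five tails, so the longest strictly increasing subsequence has length 5 (e.g. 6, 7, 11, 12, 20).

5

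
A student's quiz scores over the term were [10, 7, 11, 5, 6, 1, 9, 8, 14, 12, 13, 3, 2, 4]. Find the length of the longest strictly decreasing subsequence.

5

Negate each value so 'decreasing' becomes 'increasing', then run patience tails on the negated sequence:
-10 → extends → [-10]
-7 → extends → [-10, -7]
-11 → replaces -10 → [-11, -7]
-5 → extends → [-11, -7, -5]
-6 → replaces -5 → [-11, -7, -6]
-1 → extends → [-11, -7, -6, -1]
-9 → replaces -7 → [-11, -9, -6, -1]
-8 → replaces -6 → [-11, -9, -8, -1]
-14 → replaces -11 → [-14, -9, -8, -1]
-12 → replaces -9 → [-14, -12, -8, -1]
-13 → replaces -12 → [-14, -13, -8, -1]
-3 → replaces -1 → [-14, -13, -8, -3]
-2 → extends → [-14, -13, -8, -3, -2]
-4 → replaces -3 → [-14, -13, -8, -4, -2]
Five tails, so the longest strictly decreasing subsequence of the original has length 5.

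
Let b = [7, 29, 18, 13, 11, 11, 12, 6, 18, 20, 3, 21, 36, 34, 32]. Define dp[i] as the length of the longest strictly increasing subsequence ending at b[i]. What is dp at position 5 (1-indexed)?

dp[i] = 1 + max{dp[j] : j<i, b[j]<b[i]} (or 1 if no such j):
i:      1  2  3  4  5  6  7  8  9 10 11 12 13 14 15
b[i]:   7 29 18 13 11 11 12  6 18 20  3 21 36 34 32
dp:     1  2  2  2  2  2  3  1  4  5  1  6  7  7  7
At index 5 the value is 2.

2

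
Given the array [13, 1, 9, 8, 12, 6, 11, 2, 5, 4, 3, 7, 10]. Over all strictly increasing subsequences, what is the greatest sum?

25

Let S[i] be the best sum of a strictly increasing subsequence ending at i:
i:      1  2  3  4  5  6  7  8  9 10 11 12 13
a[i]:  13  1  9  8 12  6 11  2  5  4  3  7 10
S:     13  1 10  9 22  7 21  3  8  7  6 15 25
Maximum is 25 (e.g. 1 + 2 + 5 + 7 + 10).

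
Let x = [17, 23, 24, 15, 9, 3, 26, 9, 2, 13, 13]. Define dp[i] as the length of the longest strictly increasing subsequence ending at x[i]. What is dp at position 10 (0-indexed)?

3

dp[i] = 1 + max{dp[j] : j<i, x[j]<x[i]} (or 1 if no such j):
i:      0  1  2  3  4  5  6  7  8  9 10
x[i]:  17 23 24 15  9  3 26  9  2 13 13
dp:     1  2  3  1  1  1  4  2  1  3  3
At index 10 the value is 3.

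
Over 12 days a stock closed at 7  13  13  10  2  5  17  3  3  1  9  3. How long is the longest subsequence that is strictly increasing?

3

Track the smallest tail for each achievable length (strict):
7 → extends → [7]
13 → extends → [7, 13]
13 → already a tail → [7, 13]
10 → replaces 13 → [7, 10]
2 → replaces 7 → [2, 10]
5 → replaces 10 → [2, 5]
17 → extends → [2, 5, 17]
3 → replaces 5 → [2, 3, 17]
3 → already a tail → [2, 3, 17]
1 → replaces 2 → [1, 3, 17]
9 → replaces 17 → [1, 3, 9]
3 → already a tail → [1, 3, 9]
Three tails, so the longest strictly increasing subsequence has length 3 (e.g. 7, 13, 17).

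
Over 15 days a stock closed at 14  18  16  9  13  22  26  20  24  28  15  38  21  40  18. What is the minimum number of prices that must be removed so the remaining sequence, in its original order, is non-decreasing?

8

Fewest deletions = n − (longest non-decreasing subsequence).
i:      1  2  3  4  5  6  7  8  9 10 11 12 13 14 15
a[i]:  14 18 16  9 13 22 26 20 24 28 15 38 21 40 18
dp:     1  2  2  1  2  3  4  3  4  5  3  6  4  7  4
max dp = 7, so deletions = 15 − 7 = 8.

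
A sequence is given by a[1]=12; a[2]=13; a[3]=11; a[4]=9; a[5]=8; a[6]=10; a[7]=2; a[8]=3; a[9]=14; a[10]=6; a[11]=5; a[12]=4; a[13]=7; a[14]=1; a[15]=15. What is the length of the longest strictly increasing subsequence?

5

Let dp[i] be the length of the longest such subsequence ending at index i:
i:      1  2  3  4  5  6  7  8  9 10 11 12 13 14 15
a[i]:  12 13 11  9  8 10  2  3 14  6  5  4  7  1 15
dp:     1  2  1  1  1  2  1  2  3  3  3  3  4  1  5
Maximum dp value is 5.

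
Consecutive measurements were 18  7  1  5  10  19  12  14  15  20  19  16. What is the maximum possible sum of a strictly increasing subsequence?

78

Let S[i] be the best sum of a strictly increasing subsequence ending at i:
i:      1  2  3  4  5  6  7  8  9 10 11 12
a[i]:  18  7  1  5 10 19 12 14 15 20 19 16
S:     18  7  1  6 17 37 29 43 58 78 77 74
Maximum is 78 (e.g. 7 + 10 + 12 + 14 + 15 + 20).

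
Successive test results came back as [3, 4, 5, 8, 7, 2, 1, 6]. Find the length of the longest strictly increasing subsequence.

Track the smallest tail for each achievable length (strict):
3 → extends → [3]
4 → extends → [3, 4]
5 → extends → [3, 4, 5]
8 → extends → [3, 4, 5, 8]
7 → replaces 8 → [3, 4, 5, 7]
2 → replaces 3 → [2, 4, 5, 7]
1 → replaces 2 → [1, 4, 5, 7]
6 → replaces 7 → [1, 4, 5, 6]
Four tails, so the longest strictly increasing subsequence has length 4 (e.g. 3, 4, 5, 8).

4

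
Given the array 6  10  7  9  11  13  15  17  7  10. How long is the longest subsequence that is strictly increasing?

7

Let dp[i] be the length of the longest such subsequence ending at index i:
i:      1  2  3  4  5  6  7  8  9 10
a[i]:   6 10  7  9 11 13 15 17  7 10
dp:     1  2  2  3  4  5  6  7  2  4
Maximum dp value is 7.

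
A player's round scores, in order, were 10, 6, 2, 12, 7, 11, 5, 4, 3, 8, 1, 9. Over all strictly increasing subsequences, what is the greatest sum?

30

Let S[i] be the best sum of a strictly increasing subsequence ending at i:
i:      1  2  3  4  5  6  7  8  9 10 11 12
a[i]:  10  6  2 12  7 11  5  4  3  8  1  9
S:     10  6  2 22 13 24  7  6  5 21  1 30
Maximum is 30 (e.g. 6 + 7 + 8 + 9).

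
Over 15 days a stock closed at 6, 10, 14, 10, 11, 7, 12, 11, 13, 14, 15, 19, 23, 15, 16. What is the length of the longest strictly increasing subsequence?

9

Let dp[i] be the length of the longest such subsequence ending at index i:
i:      1  2  3  4  5  6  7  8  9 10 11 12 13 14 15
a[i]:   6 10 14 10 11  7 12 11 13 14 15 19 23 15 16
dp:     1  2  3  2  3  2  4  3  5  6  7  8  9  7  8
Maximum dp value is 9.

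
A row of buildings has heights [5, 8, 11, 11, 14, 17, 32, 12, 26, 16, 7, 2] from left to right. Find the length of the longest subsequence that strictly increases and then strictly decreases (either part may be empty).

inc[i] = longest strictly increasing subsequence ending at i; dec[i] = longest strictly decreasing subsequence starting at i:
i:      1  2  3  4  5  6  7  8  9 10 11 12
a[i]:   5  8 11 11 14 17 32 12 26 16  7  2
inc:    1  2  3  3  4  5  6  4  6  5  2  1
dec:    2  3  3  3  4  4  5  3  4  3  2  1
Best peak at i=7 (value 32): inc=6, dec=5, length 6+5−1 = 10.

10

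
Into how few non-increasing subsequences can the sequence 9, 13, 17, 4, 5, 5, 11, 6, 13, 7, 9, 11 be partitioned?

The minimum number of non-increasing subsequences covering a sequence equals the length of its longest strictly increasing subsequence.
LIS length is 6 (e.g. 4, 5, 6, 7, 9, 11), so 6 piles are needed.

6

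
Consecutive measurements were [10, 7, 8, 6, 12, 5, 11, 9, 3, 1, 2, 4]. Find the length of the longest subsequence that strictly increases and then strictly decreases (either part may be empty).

inc[i] = longest strictly increasing subsequence ending at i; dec[i] = longest strictly decreasing subsequence starting at i:
i:      1  2  3  4  5  6  7  8  9 10 11 12
a[i]:  10  7  8  6 12  5 11  9  3  1  2  4
inc:    1  1  2  1  3  1  3  3  1  1  2  3
dec:    6  5  5  4  5  3  4  3  2  1  1  1
Best peak at i=5 (value 12): inc=3, dec=5, length 3+5−1 = 7.

7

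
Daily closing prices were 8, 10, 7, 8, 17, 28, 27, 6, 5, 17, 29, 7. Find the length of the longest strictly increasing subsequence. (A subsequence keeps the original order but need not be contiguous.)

Track the smallest tail for each achievable length (strict):
8 → extends → [8]
10 → extends → [8, 10]
7 → replaces 8 → [7, 10]
8 → replaces 10 → [7, 8]
17 → extends → [7, 8, 17]
28 → extends → [7, 8, 17, 28]
27 → replaces 28 → [7, 8, 17, 27]
6 → replaces 7 → [6, 8, 17, 27]
5 → replaces 6 → [5, 8, 17, 27]
17 → already a tail → [5, 8, 17, 27]
29 → extends → [5, 8, 17, 27, 29]
7 → replaces 8 → [5, 7, 17, 27, 29]
Five tails, so the longest strictly increasing subsequence has length 5 (e.g. 8, 10, 17, 28, 29).

5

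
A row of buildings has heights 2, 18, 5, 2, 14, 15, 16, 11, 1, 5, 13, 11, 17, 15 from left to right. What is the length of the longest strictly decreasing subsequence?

4

Let dp[i] be the longest strictly decreasing subsequence ending at i:
i:      1  2  3  4  5  6  7  8  9 10 11 12 13 14
a[i]:   2 18  5  2 14 15 16 11  1  5 13 11 17 15
dp:     1  1  2  3  2  2  2  3  4  4  3  4  2  3
Maximum is 4.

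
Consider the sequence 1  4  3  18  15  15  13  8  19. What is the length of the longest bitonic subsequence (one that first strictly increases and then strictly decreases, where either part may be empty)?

6

inc[i] = longest strictly increasing subsequence ending at i; dec[i] = longest strictly decreasing subsequence starting at i:
i:      1  2  3  4  5  6  7  8  9
a[i]:   1  4  3 18 15 15 13  8 19
inc:    1  2  2  3  3  3  3  3  4
dec:    1  2  1  4  3  3  2  1  1
Best peak at i=4 (value 18): inc=3, dec=4, length 3+4−1 = 6.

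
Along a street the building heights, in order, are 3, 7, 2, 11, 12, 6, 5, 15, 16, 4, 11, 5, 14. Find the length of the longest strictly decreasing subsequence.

4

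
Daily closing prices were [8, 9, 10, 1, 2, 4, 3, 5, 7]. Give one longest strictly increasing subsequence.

Patience tails give the LIS length; then backtrack through the dp parents:
8 → extends → [8]
9 → extends → [8, 9]
10 → extends → [8, 9, 10]
1 → replaces 8 → [1, 9, 10]
2 → replaces 9 → [1, 2, 10]
4 → replaces 10 → [1, 2, 4]
3 → replaces 4 → [1, 2, 3]
5 → extends → [1, 2, 3, 5]
7 → extends → [1, 2, 3, 5, 7]
Length 5; one witness is 1, 2, 4, 5, 7.

1, 2, 4, 5, 7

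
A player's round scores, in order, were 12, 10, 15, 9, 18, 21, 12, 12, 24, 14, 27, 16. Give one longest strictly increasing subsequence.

12, 15, 18, 21, 24, 27

Patience tails give the LIS length; then backtrack through the dp parents:
12 → extends → [12]
10 → replaces 12 → [10]
15 → extends → [10, 15]
9 → replaces 10 → [9, 15]
18 → extends → [9, 15, 18]
21 → extends → [9, 15, 18, 21]
12 → replaces 15 → [9, 12, 18, 21]
12 → already a tail → [9, 12, 18, 21]
24 → extends → [9, 12, 18, 21, 24]
14 → replaces 18 → [9, 12, 14, 21, 24]
27 → extends → [9, 12, 14, 21, 24, 27]
16 → replaces 21 → [9, 12, 14, 16, 24, 27]
Length 6; one witness is 12, 15, 18, 21, 24, 27.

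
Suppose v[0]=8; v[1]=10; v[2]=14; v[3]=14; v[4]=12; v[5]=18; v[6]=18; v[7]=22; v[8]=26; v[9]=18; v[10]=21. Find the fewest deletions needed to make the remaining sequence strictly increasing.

5

Fewest deletions = n − (longest strictly increasing subsequence).
i:      0  1  2  3  4  5  6  7  8  9 10
v[i]:   8 10 14 14 12 18 18 22 26 18 21
dp:     1  2  3  3  3  4  4  5  6  4  5
max dp = 6, so deletions = 11 − 6 = 5.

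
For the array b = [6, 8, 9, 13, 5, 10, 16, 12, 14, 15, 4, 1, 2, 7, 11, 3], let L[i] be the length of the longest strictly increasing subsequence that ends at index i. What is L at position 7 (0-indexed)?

dp[i] = 1 + max{dp[j] : j<i, b[j]<b[i]} (or 1 if no such j):
i:      0  1  2  3  4  5  6  7  8  9 10 11 12 13 14 15
b[i]:   6  8  9 13  5 10 16 12 14 15  4  1  2  7 11  3
dp:     1  2  3  4  1  4  5  5  6  7  1  1  2  3  5  3
At index 7 the value is 5.

5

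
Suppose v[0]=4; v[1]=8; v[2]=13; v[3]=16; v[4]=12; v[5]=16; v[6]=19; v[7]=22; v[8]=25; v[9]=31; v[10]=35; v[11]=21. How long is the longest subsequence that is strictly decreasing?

Let dp[i] be the longest strictly decreasing subsequence ending at i:
i:      0  1  2  3  4  5  6  7  8  9 10 11
v[i]:   4  8 13 16 12 16 19 22 25 31 35 21
dp:     1  1  1  1  2  1  1  1  1  1  1  2
Maximum is 2.

2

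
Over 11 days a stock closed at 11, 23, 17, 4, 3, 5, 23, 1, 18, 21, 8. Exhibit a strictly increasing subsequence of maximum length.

11, 17, 18, 21

Patience tails give the LIS length; then backtrack through the dp parents:
11 → extends → [11]
23 → extends → [11, 23]
17 → replaces 23 → [11, 17]
4 → replaces 11 → [4, 17]
3 → replaces 4 → [3, 17]
5 → replaces 17 → [3, 5]
23 → extends → [3, 5, 23]
1 → replaces 3 → [1, 5, 23]
18 → replaces 23 → [1, 5, 18]
21 → extends → [1, 5, 18, 21]
8 → replaces 18 → [1, 5, 8, 21]
Length 4; one witness is 11, 17, 18, 21.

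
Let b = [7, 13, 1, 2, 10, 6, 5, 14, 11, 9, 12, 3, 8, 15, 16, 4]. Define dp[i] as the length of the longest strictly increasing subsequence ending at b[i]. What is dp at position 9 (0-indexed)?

4

dp[i] = 1 + max{dp[j] : j<i, b[j]<b[i]} (or 1 if no such j):
i:      0  1  2  3  4  5  6  7  8  9 10 11 12 13 14 15
b[i]:   7 13  1  2 10  6  5 14 11  9 12  3  8 15 16  4
dp:     1  2  1  2  3  3  3  4  4  4  5  3  4  6  7  4
At index 9 the value is 4.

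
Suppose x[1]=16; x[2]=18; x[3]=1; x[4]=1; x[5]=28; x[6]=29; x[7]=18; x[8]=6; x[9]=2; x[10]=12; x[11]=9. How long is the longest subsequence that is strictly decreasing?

4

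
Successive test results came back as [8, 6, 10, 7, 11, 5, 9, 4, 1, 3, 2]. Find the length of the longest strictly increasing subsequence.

Track the smallest tail for each achievable length (strict):
8 → extends → [8]
6 → replaces 8 → [6]
10 → extends → [6, 10]
7 → replaces 10 → [6, 7]
11 → extends → [6, 7, 11]
5 → replaces 6 → [5, 7, 11]
9 → replaces 11 → [5, 7, 9]
4 → replaces 5 → [4, 7, 9]
1 → replaces 4 → [1, 7, 9]
3 → replaces 7 → [1, 3, 9]
2 → replaces 3 → [1, 2, 9]
Three tails, so the longest strictly increasing subsequence has length 3 (e.g. 8, 10, 11).

3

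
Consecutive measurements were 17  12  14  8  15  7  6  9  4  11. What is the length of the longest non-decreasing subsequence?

3

Let dp[i] be the length of the longest such subsequence ending at index i:
i:      1  2  3  4  5  6  7  8  9 10
a[i]:  17 12 14  8 15  7  6  9  4 11
dp:     1  1  2  1  3  1  1  2  1  3
Maximum dp value is 3.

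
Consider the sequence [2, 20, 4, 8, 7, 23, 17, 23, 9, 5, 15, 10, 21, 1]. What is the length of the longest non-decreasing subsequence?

Track the smallest tail for each achievable length (allowing ties):
2 → extends → [2]
20 → extends → [2, 20]
4 → replaces 20 → [2, 4]
8 → extends → [2, 4, 8]
7 → replaces 8 → [2, 4, 7]
23 → extends → [2, 4, 7, 23]
17 → replaces 23 → [2, 4, 7, 17]
23 → extends → [2, 4, 7, 17, 23]
9 → replaces 17 → [2, 4, 7, 9, 23]
5 → replaces 7 → [2, 4, 5, 9, 23]
15 → replaces 23 → [2, 4, 5, 9, 15]
10 → replaces 15 → [2, 4, 5, 9, 10]
21 → extends → [2, 4, 5, 9, 10, 21]
1 → replaces 2 → [1, 4, 5, 9, 10, 21]
Six tails, so the longest non-decreasing subsequence has length 6 (e.g. 2, 4, 8, 9, 15, 21).

6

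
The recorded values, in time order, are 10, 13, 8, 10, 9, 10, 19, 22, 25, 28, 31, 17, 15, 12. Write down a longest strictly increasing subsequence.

Patience tails give the LIS length; then backtrack through the dp parents:
10 → extends → [10]
13 → extends → [10, 13]
8 → replaces 10 → [8, 13]
10 → replaces 13 → [8, 10]
9 → replaces 10 → [8, 9]
10 → extends → [8, 9, 10]
19 → extends → [8, 9, 10, 19]
22 → extends → [8, 9, 10, 19, 22]
25 → extends → [8, 9, 10, 19, 22, 25]
28 → extends → [8, 9, 10, 19, 22, 25, 28]
31 → extends → [8, 9, 10, 19, 22, 25, 28, 31]
17 → replaces 19 → [8, 9, 10, 17, 22, 25, 28, 31]
15 → replaces 17 → [8, 9, 10, 15, 22, 25, 28, 31]
12 → replaces 15 → [8, 9, 10, 12, 22, 25, 28, 31]
Length 8; one witness is 8, 9, 10, 19, 22, 25, 28, 31.

8, 9, 10, 19, 22, 25, 28, 31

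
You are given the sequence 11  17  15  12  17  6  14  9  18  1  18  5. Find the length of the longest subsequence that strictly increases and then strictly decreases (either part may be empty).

6

inc[i] = longest strictly increasing subsequence ending at i; dec[i] = longest strictly decreasing subsequence starting at i:
i:      1  2  3  4  5  6  7  8  9 10 11 12
a[i]:  11 17 15 12 17  6 14  9 18  1 18  5
inc:    1  2  2  2  3  1  3  2  4  1  4  2
dec:    3  5  4  3  4  2  3  2  2  1  2  1
Best peak at i=2 (value 17): inc=2, dec=5, length 2+5−1 = 6.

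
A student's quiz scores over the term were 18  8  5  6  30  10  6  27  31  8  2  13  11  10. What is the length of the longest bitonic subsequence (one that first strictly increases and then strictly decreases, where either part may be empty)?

inc[i] = longest strictly increasing subsequence ending at i; dec[i] = longest strictly decreasing subsequence starting at i:
i:      1  2  3  4  5  6  7  8  9 10 11 12 13 14
a[i]:  18  8  5  6 30 10  6 27 31  8  2 13 11 10
inc:    1  1  1  2  3  3  2  4  5  3  1  4  4  4
dec:    4  3  2  2  5  3  2  4  4  2  1  3  2  1
Best peak at i=9 (value 31): inc=5, dec=4, length 5+4−1 = 8.

8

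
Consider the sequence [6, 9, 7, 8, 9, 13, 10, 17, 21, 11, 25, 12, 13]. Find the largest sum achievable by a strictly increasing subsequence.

106

Let S[i] be the best sum of a strictly increasing subsequence ending at i:
i:       1   2   3   4   5   6   7   8   9  10  11  12  13
a[i]:    6   9   7   8   9  13  10  17  21  11  25  12  13
S:       6  15  13  21  30  43  40  60  81  51 106  63  76
Maximum is 106 (e.g. 6 + 7 + 8 + 9 + 13 + 17 + 21 + 25).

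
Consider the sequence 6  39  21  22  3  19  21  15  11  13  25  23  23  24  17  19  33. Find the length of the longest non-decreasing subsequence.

7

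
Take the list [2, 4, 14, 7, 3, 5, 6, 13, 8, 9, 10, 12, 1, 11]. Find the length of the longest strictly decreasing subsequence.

Negate each value so 'decreasing' becomes 'increasing', then run patience tails on the negated sequence:
-2 → extends → [-2]
-4 → replaces -2 → [-4]
-14 → replaces -4 → [-14]
-7 → extends → [-14, -7]
-3 → extends → [-14, -7, -3]
-5 → replaces -3 → [-14, -7, -5]
-6 → replaces -5 → [-14, -7, -6]
-13 → replaces -7 → [-14, -13, -6]
-8 → replaces -6 → [-14, -13, -8]
-9 → replaces -8 → [-14, -13, -9]
-10 → replaces -9 → [-14, -13, -10]
-12 → replaces -10 → [-14, -13, -12]
-1 → extends → [-14, -13, -12, -1]
-11 → replaces -1 → [-14, -13, -12, -11]
Four tails, so the longest strictly decreasing subsequence of the original has length 4.

4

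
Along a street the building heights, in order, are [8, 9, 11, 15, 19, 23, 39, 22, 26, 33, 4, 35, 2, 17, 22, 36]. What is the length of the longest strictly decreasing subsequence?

4

Negate each value so 'decreasing' becomes 'increasing', then run patience tails on the negated sequence:
-8 → extends → [-8]
-9 → replaces -8 → [-9]
-11 → replaces -9 → [-11]
-15 → replaces -11 → [-15]
-19 → replaces -15 → [-19]
-23 → replaces -19 → [-23]
-39 → replaces -23 → [-39]
-22 → extends → [-39, -22]
-26 → replaces -22 → [-39, -26]
-33 → replaces -26 → [-39, -33]
-4 → extends → [-39, -33, -4]
-35 → replaces -33 → [-39, -35, -4]
-2 → extends → [-39, -35, -4, -2]
-17 → replaces -4 → [-39, -35, -17, -2]
-22 → replaces -17 → [-39, -35, -22, -2]
-36 → replaces -35 → [-39, -36, -22, -2]
Four tails, so the longest strictly decreasing subsequence of the original has length 4.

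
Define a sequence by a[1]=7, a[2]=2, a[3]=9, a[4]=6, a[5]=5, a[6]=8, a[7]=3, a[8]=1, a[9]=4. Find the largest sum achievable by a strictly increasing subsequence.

Let S[i] be the best sum of a strictly increasing subsequence ending at i:
i:      1  2  3  4  5  6  7  8  9
a[i]:   7  2  9  6  5  8  3  1  4
S:      7  2 16  8  7 16  5  1  9
Maximum is 16 (e.g. 7 + 9).

16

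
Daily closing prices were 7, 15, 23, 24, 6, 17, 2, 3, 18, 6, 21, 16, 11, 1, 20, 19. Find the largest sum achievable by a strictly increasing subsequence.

Let S[i] be the best sum of a strictly increasing subsequence ending at i:
i:      1  2  3  4  5  6  7  8  9 10 11 12 13 14 15 16
a[i]:   7 15 23 24  6 17  2  3 18  6 21 16 11  1 20 19
S:      7 22 45 69  6 39  2  5 57 11 78 38 22  1 77 76
Maximum is 78 (e.g. 7 + 15 + 17 + 18 + 21).

78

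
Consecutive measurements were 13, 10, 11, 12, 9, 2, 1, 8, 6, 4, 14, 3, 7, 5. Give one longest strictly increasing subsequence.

Patience tails give the LIS length; then backtrack through the dp parents:
13 → extends → [13]
10 → replaces 13 → [10]
11 → extends → [10, 11]
12 → extends → [10, 11, 12]
9 → replaces 10 → [9, 11, 12]
2 → replaces 9 → [2, 11, 12]
1 → replaces 2 → [1, 11, 12]
8 → replaces 11 → [1, 8, 12]
6 → replaces 8 → [1, 6, 12]
4 → replaces 6 → [1, 4, 12]
14 → extends → [1, 4, 12, 14]
3 → replaces 4 → [1, 3, 12, 14]
7 → replaces 12 → [1, 3, 7, 14]
5 → replaces 7 → [1, 3, 5, 14]
Length 4; one witness is 10, 11, 12, 14.

10, 11, 12, 14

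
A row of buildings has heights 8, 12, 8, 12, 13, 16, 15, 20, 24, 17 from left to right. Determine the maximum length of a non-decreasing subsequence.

Let dp[i] be the length of the longest such subsequence ending at index i:
i:      1  2  3  4  5  6  7  8  9 10
a[i]:   8 12  8 12 13 16 15 20 24 17
dp:     1  2  2  3  4  5  5  6  7  6
Maximum dp value is 7.

7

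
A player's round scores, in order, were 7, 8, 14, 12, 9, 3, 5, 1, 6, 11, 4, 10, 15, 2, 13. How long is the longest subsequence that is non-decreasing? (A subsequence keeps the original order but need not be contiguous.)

5

Track the smallest tail for each achievable length (allowing ties):
7 → extends → [7]
8 → extends → [7, 8]
14 → extends → [7, 8, 14]
12 → replaces 14 → [7, 8, 12]
9 → replaces 12 → [7, 8, 9]
3 → replaces 7 → [3, 8, 9]
5 → replaces 8 → [3, 5, 9]
1 → replaces 3 → [1, 5, 9]
6 → replaces 9 → [1, 5, 6]
11 → extends → [1, 5, 6, 11]
4 → replaces 5 → [1, 4, 6, 11]
10 → replaces 11 → [1, 4, 6, 10]
15 → extends → [1, 4, 6, 10, 15]
2 → replaces 4 → [1, 2, 6, 10, 15]
13 → replaces 15 → [1, 2, 6, 10, 13]
Five tails, so the longest non-decreasing subsequence has length 5 (e.g. 7, 8, 9, 11, 15).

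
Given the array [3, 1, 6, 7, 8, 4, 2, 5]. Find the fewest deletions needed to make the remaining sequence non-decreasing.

4

Fewest deletions = n − (longest non-decreasing subsequence).
Patience tails:
3 → extends → [3]
1 → replaces 3 → [1]
6 → extends → [1, 6]
7 → extends → [1, 6, 7]
8 → extends → [1, 6, 7, 8]
4 → replaces 6 → [1, 4, 7, 8]
2 → replaces 4 → [1, 2, 7, 8]
5 → replaces 7 → [1, 2, 5, 8]
Longest non-decreasing subsequence has length 4, so deletions = 8 − 4 = 4.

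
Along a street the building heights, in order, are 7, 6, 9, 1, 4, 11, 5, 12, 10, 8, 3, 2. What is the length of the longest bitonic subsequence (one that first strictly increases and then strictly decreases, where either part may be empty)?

inc[i] = longest strictly increasing subsequence ending at i; dec[i] = longest strictly decreasing subsequence starting at i:
i:      1  2  3  4  5  6  7  8  9 10 11 12
a[i]:   7  6  9  1  4 11  5 12 10  8  3  2
inc:    1  1  2  1  2  3  3  4  4  4  2  2
dec:    5  4  4  1  3  5  3  5  4  3  2  1
Best peak at i=8 (value 12): inc=4, dec=5, length 4+5−1 = 8.

8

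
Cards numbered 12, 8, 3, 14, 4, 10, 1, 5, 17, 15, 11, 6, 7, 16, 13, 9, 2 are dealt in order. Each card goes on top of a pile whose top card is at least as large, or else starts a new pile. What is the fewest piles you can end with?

6

The minimum number of non-increasing subsequences covering a sequence equals the length of its longest strictly increasing subsequence.
LIS length is 6 (e.g. 3, 4, 5, 6, 7, 16), so 6 piles are needed.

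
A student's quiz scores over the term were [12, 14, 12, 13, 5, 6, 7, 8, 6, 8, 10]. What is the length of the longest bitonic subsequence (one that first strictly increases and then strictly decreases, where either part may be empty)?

5

inc[i] = longest strictly increasing subsequence ending at i; dec[i] = longest strictly decreasing subsequence starting at i:
i:      1  2  3  4  5  6  7  8  9 10 11
a[i]:  12 14 12 13  5  6  7  8  6  8 10
inc:    1  2  1  2  1  2  3  4  2  4  5
dec:    3  4  3  3  1  1  2  2  1  1  1
Best peak at i=2 (value 14): inc=2, dec=4, length 2+4−1 = 5.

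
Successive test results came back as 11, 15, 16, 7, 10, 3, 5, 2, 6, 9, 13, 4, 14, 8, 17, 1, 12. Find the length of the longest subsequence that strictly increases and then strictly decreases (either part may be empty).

inc[i] = longest strictly increasing subsequence ending at i; dec[i] = longest strictly decreasing subsequence starting at i:
i:      1  2  3  4  5  6  7  8  9 10 11 12 13 14 15 16 17
a[i]:  11 15 16  7 10  3  5  2  6  9 13  4 14  8 17  1 12
inc:    1  2  3  1  2  1  2  1  3  4  5  2  6  4  7  1  5
dec:    5  5  5  4  4  3  3  2  3  3  3  2  3  2  2  1  1
Best peak at i=13 (value 14): inc=6, dec=3, length 6+3−1 = 8.

8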